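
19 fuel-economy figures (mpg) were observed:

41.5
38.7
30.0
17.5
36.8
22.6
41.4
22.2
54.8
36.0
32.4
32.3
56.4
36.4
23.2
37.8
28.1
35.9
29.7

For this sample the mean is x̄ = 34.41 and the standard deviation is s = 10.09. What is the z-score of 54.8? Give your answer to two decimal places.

2.02

z = (54.8 − 34.41) / 10.09 = 2.02.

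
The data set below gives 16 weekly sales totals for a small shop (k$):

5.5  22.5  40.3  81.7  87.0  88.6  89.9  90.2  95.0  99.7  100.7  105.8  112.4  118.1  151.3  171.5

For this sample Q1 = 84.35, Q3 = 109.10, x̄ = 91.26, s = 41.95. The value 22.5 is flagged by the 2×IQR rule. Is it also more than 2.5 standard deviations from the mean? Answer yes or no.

z = (22.5 − 91.26) / 41.95 = -1.64.
|z| = 1.64 ≤ 2.5.

no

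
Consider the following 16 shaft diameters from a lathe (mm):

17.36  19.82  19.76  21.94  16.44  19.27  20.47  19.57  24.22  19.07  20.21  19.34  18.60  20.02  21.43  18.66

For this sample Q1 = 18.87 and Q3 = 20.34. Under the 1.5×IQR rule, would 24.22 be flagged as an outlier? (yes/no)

yes

IQR = Q3 − Q1 = 20.34 − 18.87 = 1.47.
Lower fence = Q1 − 1.5·IQR = 18.87 − 2.205 = 16.665.
Upper fence = Q3 + 1.5·IQR = 20.34 + 2.205 = 22.545.
24.22 lies above the upper fence.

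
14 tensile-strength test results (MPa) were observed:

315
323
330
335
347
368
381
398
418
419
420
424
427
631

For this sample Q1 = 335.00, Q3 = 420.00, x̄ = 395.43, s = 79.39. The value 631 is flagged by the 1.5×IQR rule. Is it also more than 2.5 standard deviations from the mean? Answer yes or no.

yes

z = (631 − 395.43) / 79.39 = 2.97.
|z| = 2.97 > 2.5.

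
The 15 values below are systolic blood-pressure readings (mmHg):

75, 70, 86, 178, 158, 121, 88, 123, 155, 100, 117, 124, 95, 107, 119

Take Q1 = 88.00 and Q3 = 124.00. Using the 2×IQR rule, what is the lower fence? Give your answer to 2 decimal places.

IQR = Q3 − Q1 = 124.00 − 88.00 = 36.00.
Lower fence = Q1 − 2·IQR = 88.00 − 72.00 = 16.00.
Upper fence = Q3 + 2·IQR = 124.00 + 72.00 = 196.00.

16.00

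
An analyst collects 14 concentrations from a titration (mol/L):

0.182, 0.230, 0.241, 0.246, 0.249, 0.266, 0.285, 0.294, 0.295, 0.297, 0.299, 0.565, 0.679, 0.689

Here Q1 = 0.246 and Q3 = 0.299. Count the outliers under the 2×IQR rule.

3

IQR = 0.053; fences at 0.246 − 0.106 = 0.140 and 0.299 + 0.106 = 0.405.
Outside the cutoffs: 0.565, 0.679, 0.689.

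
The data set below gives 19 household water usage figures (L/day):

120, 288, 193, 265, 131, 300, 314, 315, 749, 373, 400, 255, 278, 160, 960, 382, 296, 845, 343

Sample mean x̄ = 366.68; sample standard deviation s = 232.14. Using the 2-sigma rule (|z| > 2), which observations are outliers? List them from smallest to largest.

Cutoffs at x̄ ± 2s: 366.68 ± 2·232.14 = [-97.60, 830.96].
845: z = 2.06, |z| > 2 → outlier.
960: z = 2.56, |z| > 2 → outlier.
Every other value lies within [-97.60, 830.96].

845, 960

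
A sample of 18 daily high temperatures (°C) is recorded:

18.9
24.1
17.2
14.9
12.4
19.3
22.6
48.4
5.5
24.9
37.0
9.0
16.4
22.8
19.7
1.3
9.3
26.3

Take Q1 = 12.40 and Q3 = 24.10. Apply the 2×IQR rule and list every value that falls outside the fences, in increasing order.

IQR = Q3 − Q1 = 24.10 − 12.40 = 11.70.
Lower fence = Q1 − 2·IQR = 12.40 − 23.40 = -11.00.
Upper fence = Q3 + 2·IQR = 24.10 + 23.40 = 47.50.
48.4 > 47.50 → outlier.
All remaining values lie within [-11.00, 47.50].

48.4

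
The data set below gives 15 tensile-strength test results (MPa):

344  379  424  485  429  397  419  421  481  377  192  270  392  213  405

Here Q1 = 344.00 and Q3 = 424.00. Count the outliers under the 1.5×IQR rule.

2

IQR = 80.00; fences at 344.00 − 120.00 = 224.00 and 424.00 + 120.00 = 544.00.
Outside the cutoffs: 192, 213.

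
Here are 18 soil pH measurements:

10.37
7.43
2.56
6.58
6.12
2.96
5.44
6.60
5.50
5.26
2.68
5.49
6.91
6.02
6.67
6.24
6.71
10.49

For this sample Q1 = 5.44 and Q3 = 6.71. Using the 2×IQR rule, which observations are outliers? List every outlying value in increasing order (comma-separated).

2.56, 2.68, 10.37, 10.49

IQR = Q3 − Q1 = 6.71 − 5.44 = 1.27.
Lower fence = Q1 − 2·IQR = 5.44 − 2.54 = 2.90.
Upper fence = Q3 + 2·IQR = 6.71 + 2.54 = 9.25.
2.56 < 2.90 → outlier.
2.68 < 2.90 → outlier.
10.37 > 9.25 → outlier.
10.49 > 9.25 → outlier.
All remaining values lie within [2.90, 9.25].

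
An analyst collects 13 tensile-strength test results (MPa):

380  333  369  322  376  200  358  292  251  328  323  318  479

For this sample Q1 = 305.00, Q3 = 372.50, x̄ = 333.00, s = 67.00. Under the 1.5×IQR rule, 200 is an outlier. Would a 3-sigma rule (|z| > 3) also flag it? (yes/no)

z = (200 − 333.00) / 67.00 = -1.99.
|z| = 1.99 ≤ 3.

no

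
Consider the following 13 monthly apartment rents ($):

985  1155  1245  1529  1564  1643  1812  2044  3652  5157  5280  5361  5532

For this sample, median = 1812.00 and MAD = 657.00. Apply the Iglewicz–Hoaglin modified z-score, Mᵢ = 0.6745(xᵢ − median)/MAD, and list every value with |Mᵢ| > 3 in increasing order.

5157, 5280, 5361, 5532

|Mᵢ| > 3 ⇔ |xᵢ − 1812.00| > 3·657.00/0.6745 = 2922.16.
So outliers lie outside [-1110.16, 4734.16].
5157: M = 3.43 → outlier.
5280: M = 3.56 → outlier.
5361: M = 3.64 → outlier.
5532: M = 3.82 → outlier.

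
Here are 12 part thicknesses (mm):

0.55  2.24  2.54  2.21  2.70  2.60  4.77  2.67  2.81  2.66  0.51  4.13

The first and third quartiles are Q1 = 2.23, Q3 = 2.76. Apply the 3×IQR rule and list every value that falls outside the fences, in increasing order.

0.51, 0.55, 4.77

IQR = Q3 − Q1 = 2.76 − 2.23 = 0.53.
Lower fence = Q1 − 3·IQR = 2.23 − 1.59 = 0.64.
Upper fence = Q3 + 3·IQR = 2.76 + 1.59 = 4.35.
0.51 < 0.64 → outlier.
0.55 < 0.64 → outlier.
4.77 > 4.35 → outlier.
All remaining values lie within [0.64, 4.35].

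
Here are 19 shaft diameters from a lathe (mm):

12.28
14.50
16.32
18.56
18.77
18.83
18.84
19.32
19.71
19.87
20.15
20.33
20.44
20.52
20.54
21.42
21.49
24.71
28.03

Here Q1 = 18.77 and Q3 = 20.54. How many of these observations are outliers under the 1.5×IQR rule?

4

IQR = 1.77; fences at 18.77 − 2.655 = 16.115 and 20.54 + 2.655 = 23.195.
Outside the cutoffs: 12.28, 14.50, 24.71, 28.03.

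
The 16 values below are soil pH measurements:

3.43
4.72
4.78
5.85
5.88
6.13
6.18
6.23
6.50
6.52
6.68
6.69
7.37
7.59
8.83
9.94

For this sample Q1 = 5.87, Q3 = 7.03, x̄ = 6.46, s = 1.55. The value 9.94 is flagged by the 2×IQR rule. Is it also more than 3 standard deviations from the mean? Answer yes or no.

z = (9.94 − 6.46) / 1.55 = 2.25.
|z| = 2.25 ≤ 3.

no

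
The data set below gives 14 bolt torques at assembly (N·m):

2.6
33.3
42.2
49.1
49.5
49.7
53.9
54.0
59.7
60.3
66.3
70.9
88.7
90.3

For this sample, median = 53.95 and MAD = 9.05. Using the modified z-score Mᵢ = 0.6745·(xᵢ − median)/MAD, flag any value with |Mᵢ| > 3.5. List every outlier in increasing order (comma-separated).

2.6

|Mᵢ| > 3.5 ⇔ |xᵢ − 53.95| > 3.5·9.05/0.6745 = 46.96.
So outliers lie outside [6.99, 100.91].
2.6: M = -3.83 → outlier.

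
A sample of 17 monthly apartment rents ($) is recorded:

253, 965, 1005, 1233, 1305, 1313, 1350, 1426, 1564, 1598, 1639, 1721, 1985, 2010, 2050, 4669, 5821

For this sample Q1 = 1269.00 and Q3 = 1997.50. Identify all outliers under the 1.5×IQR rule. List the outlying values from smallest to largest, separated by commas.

IQR = Q3 − Q1 = 1997.50 − 1269.00 = 728.50.
Lower fence = Q1 − 1.5·IQR = 1269.00 − 1092.75 = 176.25.
Upper fence = Q3 + 1.5·IQR = 1997.50 + 1092.75 = 3090.25.
4669 > 3090.25 → outlier.
5821 > 3090.25 → outlier.
All remaining values lie within [176.25, 3090.25].

4669, 5821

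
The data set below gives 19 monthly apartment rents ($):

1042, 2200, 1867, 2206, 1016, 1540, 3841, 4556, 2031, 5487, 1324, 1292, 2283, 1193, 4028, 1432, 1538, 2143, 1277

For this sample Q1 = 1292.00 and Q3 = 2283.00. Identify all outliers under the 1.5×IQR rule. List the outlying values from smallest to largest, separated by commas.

IQR = Q3 − Q1 = 2283.00 − 1292.00 = 991.00.
Lower fence = Q1 − 1.5·IQR = 1292.00 − 1486.50 = -194.50.
Upper fence = Q3 + 1.5·IQR = 2283.00 + 1486.50 = 3769.50.
3841 > 3769.50 → outlier.
4028 > 3769.50 → outlier.
4556 > 3769.50 → outlier.
5487 > 3769.50 → outlier.
All remaining values lie within [-194.50, 3769.50].

3841, 4028, 4556, 5487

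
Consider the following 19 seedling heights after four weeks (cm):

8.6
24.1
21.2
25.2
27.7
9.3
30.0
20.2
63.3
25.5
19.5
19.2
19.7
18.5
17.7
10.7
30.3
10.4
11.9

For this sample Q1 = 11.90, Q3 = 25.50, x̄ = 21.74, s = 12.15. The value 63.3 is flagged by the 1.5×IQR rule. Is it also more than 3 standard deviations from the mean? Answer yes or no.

z = (63.3 − 21.74) / 12.15 = 3.42.
|z| = 3.42 > 3.

yes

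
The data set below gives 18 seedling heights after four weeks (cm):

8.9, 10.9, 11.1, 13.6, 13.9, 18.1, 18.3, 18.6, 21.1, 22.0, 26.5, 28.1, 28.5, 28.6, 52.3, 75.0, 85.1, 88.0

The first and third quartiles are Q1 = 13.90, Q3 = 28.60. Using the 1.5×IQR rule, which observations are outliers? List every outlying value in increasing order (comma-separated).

52.3, 75.0, 85.1, 88.0

IQR = Q3 − Q1 = 28.60 − 13.90 = 14.70.
Lower fence = Q1 − 1.5·IQR = 13.90 − 22.05 = -8.15.
Upper fence = Q3 + 1.5·IQR = 28.60 + 22.05 = 50.65.
52.3 > 50.65 → outlier.
75.0 > 50.65 → outlier.
85.1 > 50.65 → outlier.
88.0 > 50.65 → outlier.
All remaining values lie within [-8.15, 50.65].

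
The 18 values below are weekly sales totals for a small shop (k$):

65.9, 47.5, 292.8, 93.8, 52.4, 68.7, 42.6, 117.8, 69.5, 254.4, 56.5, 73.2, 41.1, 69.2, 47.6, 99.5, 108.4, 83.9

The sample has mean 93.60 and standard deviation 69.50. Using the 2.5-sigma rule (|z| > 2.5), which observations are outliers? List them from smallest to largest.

292.8

Cutoffs at x̄ ± 2.5s: 93.60 ± 2.5·69.50 = [-80.15, 267.35].
292.8: z = 2.87, |z| > 2.5 → outlier.
Every other value lies within [-80.15, 267.35].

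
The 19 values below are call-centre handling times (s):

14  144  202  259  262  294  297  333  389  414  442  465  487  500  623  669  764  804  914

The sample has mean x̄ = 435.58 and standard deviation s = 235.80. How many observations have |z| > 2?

1

Cutoffs: x̄ ± 2s = [-36.02, 907.18].
Outside the cutoffs: 914.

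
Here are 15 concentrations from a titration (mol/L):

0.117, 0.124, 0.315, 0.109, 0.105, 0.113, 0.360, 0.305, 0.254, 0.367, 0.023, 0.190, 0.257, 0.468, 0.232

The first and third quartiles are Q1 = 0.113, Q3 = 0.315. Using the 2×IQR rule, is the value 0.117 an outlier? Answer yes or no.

IQR = Q3 − Q1 = 0.315 − 0.113 = 0.202.
Lower fence = Q1 − 2·IQR = 0.113 − 0.404 = -0.291.
Upper fence = Q3 + 2·IQR = 0.315 + 0.404 = 0.719.
0.117 lies within [-0.291, 0.719].

no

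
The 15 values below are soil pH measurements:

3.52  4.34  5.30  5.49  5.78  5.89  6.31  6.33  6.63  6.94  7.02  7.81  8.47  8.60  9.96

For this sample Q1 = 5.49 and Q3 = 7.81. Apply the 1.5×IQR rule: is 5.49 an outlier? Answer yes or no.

no

IQR = Q3 − Q1 = 7.81 − 5.49 = 2.32.
Lower fence = Q1 − 1.5·IQR = 5.49 − 3.48 = 2.01.
Upper fence = Q3 + 1.5·IQR = 7.81 + 3.48 = 11.29.
5.49 lies within [2.01, 11.29].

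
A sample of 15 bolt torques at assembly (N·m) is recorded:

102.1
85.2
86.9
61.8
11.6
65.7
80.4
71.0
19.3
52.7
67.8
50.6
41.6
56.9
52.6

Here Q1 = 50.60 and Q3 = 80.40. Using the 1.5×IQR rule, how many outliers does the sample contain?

0

IQR = 29.80; fences at 50.60 − 44.70 = 5.90 and 80.40 + 44.70 = 125.10.
Every value lies within the cutoffs.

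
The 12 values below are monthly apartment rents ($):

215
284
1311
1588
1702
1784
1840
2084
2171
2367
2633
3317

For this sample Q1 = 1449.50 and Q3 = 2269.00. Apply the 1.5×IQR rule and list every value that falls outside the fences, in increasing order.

IQR = Q3 − Q1 = 2269.00 − 1449.50 = 819.50.
Lower fence = Q1 − 1.5·IQR = 1449.50 − 1229.25 = 220.25.
Upper fence = Q3 + 1.5·IQR = 2269.00 + 1229.25 = 3498.25.
215 < 220.25 → outlier.
All remaining values lie within [220.25, 3498.25].

215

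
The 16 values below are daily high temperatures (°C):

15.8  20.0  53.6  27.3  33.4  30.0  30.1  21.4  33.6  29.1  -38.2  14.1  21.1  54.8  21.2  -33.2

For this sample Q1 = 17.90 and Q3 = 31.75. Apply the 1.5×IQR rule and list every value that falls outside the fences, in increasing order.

-38.2, -33.2, 53.6, 54.8

IQR = Q3 − Q1 = 31.75 − 17.90 = 13.85.
Lower fence = Q1 − 1.5·IQR = 17.90 − 20.775 = -2.875.
Upper fence = Q3 + 1.5·IQR = 31.75 + 20.775 = 52.525.
-38.2 < -2.875 → outlier.
-33.2 < -2.875 → outlier.
53.6 > 52.525 → outlier.
54.8 > 52.525 → outlier.
All remaining values lie within [-2.875, 52.525].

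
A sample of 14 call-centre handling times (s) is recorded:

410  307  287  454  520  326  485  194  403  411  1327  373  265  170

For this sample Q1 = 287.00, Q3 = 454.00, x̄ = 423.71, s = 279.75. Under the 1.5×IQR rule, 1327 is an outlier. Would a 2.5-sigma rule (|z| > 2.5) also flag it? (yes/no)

yes

z = (1327 − 423.71) / 279.75 = 3.23.
|z| = 3.23 > 2.5.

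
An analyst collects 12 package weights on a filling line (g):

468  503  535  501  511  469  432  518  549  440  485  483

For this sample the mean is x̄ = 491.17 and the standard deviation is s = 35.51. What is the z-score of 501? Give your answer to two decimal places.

0.28

z = (501 − 491.17) / 35.51 = 0.28.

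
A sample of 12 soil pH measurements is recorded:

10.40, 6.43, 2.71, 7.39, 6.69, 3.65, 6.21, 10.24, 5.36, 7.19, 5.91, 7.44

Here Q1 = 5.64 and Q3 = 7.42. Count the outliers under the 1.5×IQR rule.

3

IQR = 1.78; fences at 5.64 − 2.67 = 2.97 and 7.42 + 2.67 = 10.09.
Outside the cutoffs: 2.71, 10.24, 10.40.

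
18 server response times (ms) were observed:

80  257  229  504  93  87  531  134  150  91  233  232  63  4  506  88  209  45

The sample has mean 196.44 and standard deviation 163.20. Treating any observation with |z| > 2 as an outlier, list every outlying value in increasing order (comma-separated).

531

Cutoffs at x̄ ± 2s: 196.44 ± 2·163.20 = [-129.96, 522.84].
531: z = 2.05, |z| > 2 → outlier.
Every other value lies within [-129.96, 522.84].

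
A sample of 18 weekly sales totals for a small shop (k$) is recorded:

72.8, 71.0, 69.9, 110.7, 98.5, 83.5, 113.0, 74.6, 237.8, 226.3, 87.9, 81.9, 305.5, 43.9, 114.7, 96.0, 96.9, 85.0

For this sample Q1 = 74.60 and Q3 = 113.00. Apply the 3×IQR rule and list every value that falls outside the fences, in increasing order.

IQR = Q3 − Q1 = 113.00 − 74.60 = 38.40.
Lower fence = Q1 − 3·IQR = 74.60 − 115.20 = -40.60.
Upper fence = Q3 + 3·IQR = 113.00 + 115.20 = 228.20.
237.8 > 228.20 → outlier.
305.5 > 228.20 → outlier.
All remaining values lie within [-40.60, 228.20].

237.8, 305.5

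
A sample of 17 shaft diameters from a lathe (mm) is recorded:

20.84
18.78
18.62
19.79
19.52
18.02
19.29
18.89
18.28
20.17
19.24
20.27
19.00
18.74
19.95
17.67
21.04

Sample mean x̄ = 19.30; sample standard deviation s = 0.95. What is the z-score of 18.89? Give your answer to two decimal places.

z = (18.89 − 19.30) / 0.95 = -0.43.

-0.43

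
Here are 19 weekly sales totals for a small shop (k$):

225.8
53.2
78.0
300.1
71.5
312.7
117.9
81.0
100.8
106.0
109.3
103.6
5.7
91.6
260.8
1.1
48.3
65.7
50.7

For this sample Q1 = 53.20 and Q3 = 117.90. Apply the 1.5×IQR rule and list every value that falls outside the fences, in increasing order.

IQR = Q3 − Q1 = 117.90 − 53.20 = 64.70.
Lower fence = Q1 − 1.5·IQR = 53.20 − 97.05 = -43.85.
Upper fence = Q3 + 1.5·IQR = 117.90 + 97.05 = 214.95.
225.8 > 214.95 → outlier.
260.8 > 214.95 → outlier.
300.1 > 214.95 → outlier.
312.7 > 214.95 → outlier.
All remaining values lie within [-43.85, 214.95].

225.8, 260.8, 300.1, 312.7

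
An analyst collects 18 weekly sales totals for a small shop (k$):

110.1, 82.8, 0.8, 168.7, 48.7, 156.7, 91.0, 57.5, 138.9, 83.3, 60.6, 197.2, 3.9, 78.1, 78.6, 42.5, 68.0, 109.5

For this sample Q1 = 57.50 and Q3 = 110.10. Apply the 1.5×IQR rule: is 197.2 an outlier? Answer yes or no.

IQR = Q3 − Q1 = 110.10 − 57.50 = 52.60.
Lower fence = Q1 − 1.5·IQR = 57.50 − 78.90 = -21.40.
Upper fence = Q3 + 1.5·IQR = 110.10 + 78.90 = 189.00.
197.2 lies above the upper fence.

yes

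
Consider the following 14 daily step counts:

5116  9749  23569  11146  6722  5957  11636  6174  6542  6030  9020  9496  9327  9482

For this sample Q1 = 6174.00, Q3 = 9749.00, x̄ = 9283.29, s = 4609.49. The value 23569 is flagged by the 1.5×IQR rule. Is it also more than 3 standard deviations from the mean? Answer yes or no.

yes

z = (23569 − 9283.29) / 4609.49 = 3.10.
|z| = 3.10 > 3.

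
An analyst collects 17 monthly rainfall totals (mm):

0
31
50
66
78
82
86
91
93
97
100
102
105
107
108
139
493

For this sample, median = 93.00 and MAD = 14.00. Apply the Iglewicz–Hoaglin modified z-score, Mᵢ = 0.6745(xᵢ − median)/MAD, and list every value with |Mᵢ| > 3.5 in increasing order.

0, 493

|Mᵢ| > 3.5 ⇔ |xᵢ − 93.00| > 3.5·14.00/0.6745 = 72.65.
So outliers lie outside [20.35, 165.65].
0: M = -4.48 → outlier.
493: M = 19.27 → outlier.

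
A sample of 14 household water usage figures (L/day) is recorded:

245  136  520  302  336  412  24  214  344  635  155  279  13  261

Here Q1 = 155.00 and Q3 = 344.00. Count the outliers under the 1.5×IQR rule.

IQR = 189.00; fences at 155.00 − 283.50 = -128.50 and 344.00 + 283.50 = 627.50.
Outside the cutoffs: 635.

1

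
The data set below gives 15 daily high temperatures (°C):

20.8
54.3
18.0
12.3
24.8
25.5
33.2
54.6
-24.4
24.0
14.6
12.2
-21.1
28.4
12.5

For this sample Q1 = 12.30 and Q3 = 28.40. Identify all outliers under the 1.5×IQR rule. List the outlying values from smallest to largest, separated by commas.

IQR = Q3 − Q1 = 28.40 − 12.30 = 16.10.
Lower fence = Q1 − 1.5·IQR = 12.30 − 24.15 = -11.85.
Upper fence = Q3 + 1.5·IQR = 28.40 + 24.15 = 52.55.
-24.4 < -11.85 → outlier.
-21.1 < -11.85 → outlier.
54.3 > 52.55 → outlier.
54.6 > 52.55 → outlier.
All remaining values lie within [-11.85, 52.55].

-24.4, -21.1, 54.3, 54.6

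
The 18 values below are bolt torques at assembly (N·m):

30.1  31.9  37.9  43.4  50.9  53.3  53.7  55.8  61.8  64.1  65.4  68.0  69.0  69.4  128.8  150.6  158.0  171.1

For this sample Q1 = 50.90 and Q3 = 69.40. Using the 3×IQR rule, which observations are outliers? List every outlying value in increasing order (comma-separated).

IQR = Q3 − Q1 = 69.40 − 50.90 = 18.50.
Lower fence = Q1 − 3·IQR = 50.90 − 55.50 = -4.60.
Upper fence = Q3 + 3·IQR = 69.40 + 55.50 = 124.90.
128.8 > 124.90 → outlier.
150.6 > 124.90 → outlier.
158.0 > 124.90 → outlier.
171.1 > 124.90 → outlier.
All remaining values lie within [-4.60, 124.90].

128.8, 150.6, 158.0, 171.1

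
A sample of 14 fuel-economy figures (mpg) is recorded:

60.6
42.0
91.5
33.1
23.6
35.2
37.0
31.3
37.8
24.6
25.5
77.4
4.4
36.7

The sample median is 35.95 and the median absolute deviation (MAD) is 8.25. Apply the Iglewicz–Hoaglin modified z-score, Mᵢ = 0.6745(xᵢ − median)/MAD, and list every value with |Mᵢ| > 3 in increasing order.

77.4, 91.5

|Mᵢ| > 3 ⇔ |xᵢ − 35.95| > 3·8.25/0.6745 = 36.69.
So outliers lie outside [-0.74, 72.64].
77.4: M = 3.39 → outlier.
91.5: M = 4.54 → outlier.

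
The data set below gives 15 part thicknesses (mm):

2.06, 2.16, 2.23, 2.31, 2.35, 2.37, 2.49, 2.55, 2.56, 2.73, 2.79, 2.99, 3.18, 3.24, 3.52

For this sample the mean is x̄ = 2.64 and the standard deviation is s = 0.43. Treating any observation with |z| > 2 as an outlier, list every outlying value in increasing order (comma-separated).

3.52

Cutoffs at x̄ ± 2s: 2.64 ± 2·0.43 = [1.78, 3.50].
3.52: z = 2.05, |z| > 2 → outlier.
Every other value lies within [1.78, 3.50].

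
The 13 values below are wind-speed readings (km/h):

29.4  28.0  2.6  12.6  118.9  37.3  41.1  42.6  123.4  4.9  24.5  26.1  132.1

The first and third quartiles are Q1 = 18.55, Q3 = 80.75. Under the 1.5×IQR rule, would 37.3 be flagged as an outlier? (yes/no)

IQR = Q3 − Q1 = 80.75 − 18.55 = 62.20.
Lower fence = Q1 − 1.5·IQR = 18.55 − 93.30 = -74.75.
Upper fence = Q3 + 1.5·IQR = 80.75 + 93.30 = 174.05.
37.3 lies within [-74.75, 174.05].

no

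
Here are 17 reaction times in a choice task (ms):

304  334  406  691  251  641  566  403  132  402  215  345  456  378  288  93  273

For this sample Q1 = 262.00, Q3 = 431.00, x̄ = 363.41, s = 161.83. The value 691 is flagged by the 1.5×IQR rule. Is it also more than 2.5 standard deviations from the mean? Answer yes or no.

z = (691 − 363.41) / 161.83 = 2.02.
|z| = 2.02 ≤ 2.5.

no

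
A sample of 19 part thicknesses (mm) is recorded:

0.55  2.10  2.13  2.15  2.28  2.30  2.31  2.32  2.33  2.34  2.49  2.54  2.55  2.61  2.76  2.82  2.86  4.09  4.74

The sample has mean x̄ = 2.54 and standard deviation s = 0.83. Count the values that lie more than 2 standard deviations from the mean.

Cutoffs: x̄ ± 2s = [0.88, 4.20].
Outside the cutoffs: 0.55, 4.74.

2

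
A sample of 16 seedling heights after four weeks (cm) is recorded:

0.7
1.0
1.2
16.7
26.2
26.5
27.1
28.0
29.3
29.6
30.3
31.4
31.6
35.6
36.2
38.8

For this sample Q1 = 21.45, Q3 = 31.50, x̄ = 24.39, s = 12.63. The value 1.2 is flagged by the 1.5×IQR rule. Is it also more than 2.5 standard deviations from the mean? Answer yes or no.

z = (1.2 − 24.39) / 12.63 = -1.84.
|z| = 1.84 ≤ 2.5.

no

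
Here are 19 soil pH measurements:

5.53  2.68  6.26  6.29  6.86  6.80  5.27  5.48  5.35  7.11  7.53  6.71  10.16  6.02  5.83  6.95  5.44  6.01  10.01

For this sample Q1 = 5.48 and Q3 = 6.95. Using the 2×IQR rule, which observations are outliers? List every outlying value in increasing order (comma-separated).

IQR = Q3 − Q1 = 6.95 − 5.48 = 1.47.
Lower fence = Q1 − 2·IQR = 5.48 − 2.94 = 2.54.
Upper fence = Q3 + 2·IQR = 6.95 + 2.94 = 9.89.
10.01 > 9.89 → outlier.
10.16 > 9.89 → outlier.
All remaining values lie within [2.54, 9.89].

10.01, 10.16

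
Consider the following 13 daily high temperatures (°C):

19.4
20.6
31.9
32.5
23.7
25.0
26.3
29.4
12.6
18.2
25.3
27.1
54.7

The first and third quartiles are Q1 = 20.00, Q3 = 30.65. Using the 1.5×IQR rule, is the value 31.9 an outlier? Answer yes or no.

IQR = Q3 − Q1 = 30.65 − 20.00 = 10.65.
Lower fence = Q1 − 1.5·IQR = 20.00 − 15.975 = 4.025.
Upper fence = Q3 + 1.5·IQR = 30.65 + 15.975 = 46.625.
31.9 lies within [4.025, 46.625].

no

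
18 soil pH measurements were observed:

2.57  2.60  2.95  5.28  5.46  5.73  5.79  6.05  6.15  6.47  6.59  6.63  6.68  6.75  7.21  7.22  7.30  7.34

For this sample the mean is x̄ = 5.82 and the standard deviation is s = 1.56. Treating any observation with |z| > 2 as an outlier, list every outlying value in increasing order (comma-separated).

2.57, 2.60

Cutoffs at x̄ ± 2s: 5.82 ± 2·1.56 = [2.70, 8.94].
2.57: z = -2.08, |z| > 2 → outlier.
2.60: z = -2.06, |z| > 2 → outlier.
Every other value lies within [2.70, 8.94].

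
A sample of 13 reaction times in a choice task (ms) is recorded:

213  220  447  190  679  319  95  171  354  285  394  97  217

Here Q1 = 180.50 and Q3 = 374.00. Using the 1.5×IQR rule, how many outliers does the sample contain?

1

IQR = 193.50; fences at 180.50 − 290.25 = -109.75 and 374.00 + 290.25 = 664.25.
Outside the cutoffs: 679.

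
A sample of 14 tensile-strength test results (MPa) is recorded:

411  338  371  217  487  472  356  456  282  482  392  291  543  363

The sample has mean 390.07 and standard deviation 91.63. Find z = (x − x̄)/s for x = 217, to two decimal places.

z = (217 − 390.07) / 91.63 = -1.89.

-1.89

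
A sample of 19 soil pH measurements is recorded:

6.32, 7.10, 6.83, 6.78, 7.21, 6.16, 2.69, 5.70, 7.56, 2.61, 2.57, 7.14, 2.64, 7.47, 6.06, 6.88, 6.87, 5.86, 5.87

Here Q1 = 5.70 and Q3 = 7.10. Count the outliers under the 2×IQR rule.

IQR = 1.40; fences at 5.70 − 2.80 = 2.90 and 7.10 + 2.80 = 9.90.
Outside the cutoffs: 2.57, 2.61, 2.64, 2.69.

4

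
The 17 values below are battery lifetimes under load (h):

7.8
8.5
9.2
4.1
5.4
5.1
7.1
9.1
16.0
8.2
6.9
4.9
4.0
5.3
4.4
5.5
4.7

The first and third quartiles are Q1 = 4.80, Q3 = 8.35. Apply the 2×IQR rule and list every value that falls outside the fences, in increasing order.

IQR = Q3 − Q1 = 8.35 − 4.80 = 3.55.
Lower fence = Q1 − 2·IQR = 4.80 − 7.10 = -2.30.
Upper fence = Q3 + 2·IQR = 8.35 + 7.10 = 15.45.
16.0 > 15.45 → outlier.
All remaining values lie within [-2.30, 15.45].

16.0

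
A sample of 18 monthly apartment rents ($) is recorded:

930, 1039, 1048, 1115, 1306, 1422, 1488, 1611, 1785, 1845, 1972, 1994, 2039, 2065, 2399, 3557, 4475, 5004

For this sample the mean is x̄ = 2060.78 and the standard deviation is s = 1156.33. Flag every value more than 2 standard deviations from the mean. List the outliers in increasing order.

4475, 5004

Cutoffs at x̄ ± 2s: 2060.78 ± 2·1156.33 = [-251.88, 4373.44].
4475: z = 2.09, |z| > 2 → outlier.
5004: z = 2.55, |z| > 2 → outlier.
Every other value lies within [-251.88, 4373.44].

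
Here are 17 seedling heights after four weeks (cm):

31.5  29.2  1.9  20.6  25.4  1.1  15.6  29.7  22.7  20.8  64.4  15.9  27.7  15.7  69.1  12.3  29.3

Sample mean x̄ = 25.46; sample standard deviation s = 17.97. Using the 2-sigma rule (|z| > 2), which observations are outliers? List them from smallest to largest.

Cutoffs at x̄ ± 2s: 25.46 ± 2·17.97 = [-10.48, 61.40].
64.4: z = 2.17, |z| > 2 → outlier.
69.1: z = 2.43, |z| > 2 → outlier.
Every other value lies within [-10.48, 61.40].

64.4, 69.1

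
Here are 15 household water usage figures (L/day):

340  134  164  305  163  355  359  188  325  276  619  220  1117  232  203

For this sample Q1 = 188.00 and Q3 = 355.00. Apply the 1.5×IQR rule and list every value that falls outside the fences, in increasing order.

619, 1117

IQR = Q3 − Q1 = 355.00 − 188.00 = 167.00.
Lower fence = Q1 − 1.5·IQR = 188.00 − 250.50 = -62.50.
Upper fence = Q3 + 1.5·IQR = 355.00 + 250.50 = 605.50.
619 > 605.50 → outlier.
1117 > 605.50 → outlier.
All remaining values lie within [-62.50, 605.50].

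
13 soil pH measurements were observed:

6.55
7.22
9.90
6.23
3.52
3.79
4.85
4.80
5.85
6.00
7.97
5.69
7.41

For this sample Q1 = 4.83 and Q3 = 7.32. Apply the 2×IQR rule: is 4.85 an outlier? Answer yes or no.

no

IQR = Q3 − Q1 = 7.32 − 4.83 = 2.49.
Lower fence = Q1 − 2·IQR = 4.83 − 4.98 = -0.15.
Upper fence = Q3 + 2·IQR = 7.32 + 4.98 = 12.30.
4.85 lies within [-0.15, 12.30].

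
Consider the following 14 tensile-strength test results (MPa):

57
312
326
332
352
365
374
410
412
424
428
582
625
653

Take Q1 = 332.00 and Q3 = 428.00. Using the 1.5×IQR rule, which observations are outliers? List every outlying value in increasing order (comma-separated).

IQR = Q3 − Q1 = 428.00 − 332.00 = 96.00.
Lower fence = Q1 − 1.5·IQR = 332.00 − 144.00 = 188.00.
Upper fence = Q3 + 1.5·IQR = 428.00 + 144.00 = 572.00.
57 < 188.00 → outlier.
582 > 572.00 → outlier.
625 > 572.00 → outlier.
653 > 572.00 → outlier.
All remaining values lie within [188.00, 572.00].

57, 582, 625, 653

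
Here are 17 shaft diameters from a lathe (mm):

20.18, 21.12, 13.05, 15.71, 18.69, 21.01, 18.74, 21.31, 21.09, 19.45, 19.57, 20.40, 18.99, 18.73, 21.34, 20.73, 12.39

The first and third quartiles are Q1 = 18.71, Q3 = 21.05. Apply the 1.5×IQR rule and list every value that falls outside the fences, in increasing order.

12.39, 13.05

IQR = Q3 − Q1 = 21.05 − 18.71 = 2.34.
Lower fence = Q1 − 1.5·IQR = 18.71 − 3.51 = 15.20.
Upper fence = Q3 + 1.5·IQR = 21.05 + 3.51 = 24.56.
12.39 < 15.20 → outlier.
13.05 < 15.20 → outlier.
All remaining values lie within [15.20, 24.56].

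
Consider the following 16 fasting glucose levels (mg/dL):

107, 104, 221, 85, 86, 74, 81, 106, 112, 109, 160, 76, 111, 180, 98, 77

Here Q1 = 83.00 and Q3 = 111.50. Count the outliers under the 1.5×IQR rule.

3

IQR = 28.50; fences at 83.00 − 42.75 = 40.25 and 111.50 + 42.75 = 154.25.
Outside the cutoffs: 160, 180, 221.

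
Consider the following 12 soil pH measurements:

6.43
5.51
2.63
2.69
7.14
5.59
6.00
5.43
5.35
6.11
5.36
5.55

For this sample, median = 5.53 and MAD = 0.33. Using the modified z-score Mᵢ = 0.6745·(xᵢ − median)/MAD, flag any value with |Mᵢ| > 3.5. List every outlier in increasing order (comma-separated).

|Mᵢ| > 3.5 ⇔ |xᵢ − 5.53| > 3.5·0.33/0.6745 = 1.71.
So outliers lie outside [3.82, 7.24].
2.63: M = -5.93 → outlier.
2.69: M = -5.80 → outlier.

2.63, 2.69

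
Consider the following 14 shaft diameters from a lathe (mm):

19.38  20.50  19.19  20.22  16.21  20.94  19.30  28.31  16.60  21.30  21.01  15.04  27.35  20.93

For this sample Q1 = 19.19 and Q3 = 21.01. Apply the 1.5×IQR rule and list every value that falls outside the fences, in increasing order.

15.04, 16.21, 27.35, 28.31

IQR = Q3 − Q1 = 21.01 − 19.19 = 1.82.
Lower fence = Q1 − 1.5·IQR = 19.19 − 2.73 = 16.46.
Upper fence = Q3 + 1.5·IQR = 21.01 + 2.73 = 23.74.
15.04 < 16.46 → outlier.
16.21 < 16.46 → outlier.
27.35 > 23.74 → outlier.
28.31 > 23.74 → outlier.
All remaining values lie within [16.46, 23.74].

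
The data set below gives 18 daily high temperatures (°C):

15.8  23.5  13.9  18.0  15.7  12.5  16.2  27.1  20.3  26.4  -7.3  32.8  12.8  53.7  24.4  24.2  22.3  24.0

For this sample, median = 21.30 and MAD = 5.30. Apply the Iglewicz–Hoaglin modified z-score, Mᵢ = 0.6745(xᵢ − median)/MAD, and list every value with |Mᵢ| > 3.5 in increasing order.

|Mᵢ| > 3.5 ⇔ |xᵢ − 21.30| > 3.5·5.30/0.6745 = 27.50.
So outliers lie outside [-6.20, 48.80].
-7.3: M = -3.64 → outlier.
53.7: M = 4.12 → outlier.

-7.3, 53.7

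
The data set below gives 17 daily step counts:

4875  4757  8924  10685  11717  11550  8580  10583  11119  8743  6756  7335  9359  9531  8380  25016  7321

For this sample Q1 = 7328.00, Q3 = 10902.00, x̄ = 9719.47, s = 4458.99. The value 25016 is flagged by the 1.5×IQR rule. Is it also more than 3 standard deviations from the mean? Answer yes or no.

z = (25016 − 9719.47) / 4458.99 = 3.43.
|z| = 3.43 > 3.

yes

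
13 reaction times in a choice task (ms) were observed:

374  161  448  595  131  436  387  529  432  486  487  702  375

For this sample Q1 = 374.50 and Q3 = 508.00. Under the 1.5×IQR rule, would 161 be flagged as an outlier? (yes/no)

IQR = Q3 − Q1 = 508.00 − 374.50 = 133.50.
Lower fence = Q1 − 1.5·IQR = 374.50 − 200.25 = 174.25.
Upper fence = Q3 + 1.5·IQR = 508.00 + 200.25 = 708.25.
161 lies below the lower fence.

yes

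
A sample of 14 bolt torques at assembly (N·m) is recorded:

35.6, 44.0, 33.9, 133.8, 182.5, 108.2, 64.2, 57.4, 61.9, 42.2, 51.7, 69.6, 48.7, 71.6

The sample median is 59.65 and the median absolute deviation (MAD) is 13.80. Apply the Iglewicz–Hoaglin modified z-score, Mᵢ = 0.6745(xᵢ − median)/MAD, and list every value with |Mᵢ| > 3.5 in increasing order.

|Mᵢ| > 3.5 ⇔ |xᵢ − 59.65| > 3.5·13.80/0.6745 = 71.61.
So outliers lie outside [-11.96, 131.26].
133.8: M = 3.62 → outlier.
182.5: M = 6.00 → outlier.

133.8, 182.5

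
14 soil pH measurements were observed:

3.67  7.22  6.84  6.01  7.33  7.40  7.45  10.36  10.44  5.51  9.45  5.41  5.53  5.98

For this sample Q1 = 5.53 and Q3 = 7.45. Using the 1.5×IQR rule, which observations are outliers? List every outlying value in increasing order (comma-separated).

10.36, 10.44

IQR = Q3 − Q1 = 7.45 − 5.53 = 1.92.
Lower fence = Q1 − 1.5·IQR = 5.53 − 2.88 = 2.65.
Upper fence = Q3 + 1.5·IQR = 7.45 + 2.88 = 10.33.
10.36 > 10.33 → outlier.
10.44 > 10.33 → outlier.
All remaining values lie within [2.65, 10.33].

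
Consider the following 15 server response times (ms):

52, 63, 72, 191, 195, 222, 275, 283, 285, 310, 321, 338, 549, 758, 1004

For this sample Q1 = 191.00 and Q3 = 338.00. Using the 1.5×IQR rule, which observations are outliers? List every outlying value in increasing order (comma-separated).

IQR = Q3 − Q1 = 338.00 − 191.00 = 147.00.
Lower fence = Q1 − 1.5·IQR = 191.00 − 220.50 = -29.50.
Upper fence = Q3 + 1.5·IQR = 338.00 + 220.50 = 558.50.
758 > 558.50 → outlier.
1004 > 558.50 → outlier.
All remaining values lie within [-29.50, 558.50].

758, 1004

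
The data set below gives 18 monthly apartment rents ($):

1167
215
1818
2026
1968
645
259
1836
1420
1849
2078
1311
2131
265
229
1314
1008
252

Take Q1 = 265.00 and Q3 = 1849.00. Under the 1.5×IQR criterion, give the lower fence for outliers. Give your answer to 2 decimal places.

-2111.00

IQR = Q3 − Q1 = 1849.00 − 265.00 = 1584.00.
Lower fence = Q1 − 1.5·IQR = 265.00 − 2376.00 = -2111.00.
Upper fence = Q3 + 1.5·IQR = 1849.00 + 2376.00 = 4225.00.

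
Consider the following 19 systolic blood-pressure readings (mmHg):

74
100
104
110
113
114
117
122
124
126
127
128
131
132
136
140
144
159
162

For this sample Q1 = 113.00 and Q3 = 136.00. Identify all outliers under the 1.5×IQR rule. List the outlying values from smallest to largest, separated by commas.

74

IQR = Q3 − Q1 = 136.00 − 113.00 = 23.00.
Lower fence = Q1 − 1.5·IQR = 113.00 − 34.50 = 78.50.
Upper fence = Q3 + 1.5·IQR = 136.00 + 34.50 = 170.50.
74 < 78.50 → outlier.
All remaining values lie within [78.50, 170.50].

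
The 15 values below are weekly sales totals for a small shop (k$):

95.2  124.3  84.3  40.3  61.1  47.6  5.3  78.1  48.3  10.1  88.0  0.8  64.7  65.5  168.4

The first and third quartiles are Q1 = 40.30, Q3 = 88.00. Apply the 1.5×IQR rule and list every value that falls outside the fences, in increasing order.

168.4

IQR = Q3 − Q1 = 88.00 − 40.30 = 47.70.
Lower fence = Q1 − 1.5·IQR = 40.30 − 71.55 = -31.25.
Upper fence = Q3 + 1.5·IQR = 88.00 + 71.55 = 159.55.
168.4 > 159.55 → outlier.
All remaining values lie within [-31.25, 159.55].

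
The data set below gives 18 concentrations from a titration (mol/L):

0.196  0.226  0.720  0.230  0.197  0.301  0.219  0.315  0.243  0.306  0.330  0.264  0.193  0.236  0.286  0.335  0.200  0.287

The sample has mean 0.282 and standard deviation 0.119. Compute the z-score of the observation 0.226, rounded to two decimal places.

-0.47

z = (0.226 − 0.282) / 0.119 = -0.47.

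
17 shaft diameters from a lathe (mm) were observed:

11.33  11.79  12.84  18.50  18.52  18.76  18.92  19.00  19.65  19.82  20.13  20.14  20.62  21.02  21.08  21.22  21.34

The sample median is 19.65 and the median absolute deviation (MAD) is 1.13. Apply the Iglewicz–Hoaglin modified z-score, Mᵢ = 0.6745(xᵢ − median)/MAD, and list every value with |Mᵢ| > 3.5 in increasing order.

|Mᵢ| > 3.5 ⇔ |xᵢ − 19.65| > 3.5·1.13/0.6745 = 5.86.
So outliers lie outside [13.79, 25.51].
11.33: M = -4.97 → outlier.
11.79: M = -4.69 → outlier.
12.84: M = -4.06 → outlier.

11.33, 11.79, 12.84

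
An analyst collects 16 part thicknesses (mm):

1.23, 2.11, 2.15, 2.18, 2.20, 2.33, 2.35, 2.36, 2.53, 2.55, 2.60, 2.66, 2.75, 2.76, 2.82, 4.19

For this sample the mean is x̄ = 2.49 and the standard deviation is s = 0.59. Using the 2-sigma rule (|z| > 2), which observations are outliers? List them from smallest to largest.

Cutoffs at x̄ ± 2s: 2.49 ± 2·0.59 = [1.31, 3.67].
1.23: z = -2.14, |z| > 2 → outlier.
4.19: z = 2.88, |z| > 2 → outlier.
Every other value lies within [1.31, 3.67].

1.23, 4.19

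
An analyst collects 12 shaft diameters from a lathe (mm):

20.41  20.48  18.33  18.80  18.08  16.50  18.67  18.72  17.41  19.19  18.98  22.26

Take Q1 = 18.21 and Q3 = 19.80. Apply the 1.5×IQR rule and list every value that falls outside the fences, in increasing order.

IQR = Q3 − Q1 = 19.80 − 18.21 = 1.59.
Lower fence = Q1 − 1.5·IQR = 18.21 − 2.385 = 15.825.
Upper fence = Q3 + 1.5·IQR = 19.80 + 2.385 = 22.185.
22.26 > 22.185 → outlier.
All remaining values lie within [15.825, 22.185].

22.26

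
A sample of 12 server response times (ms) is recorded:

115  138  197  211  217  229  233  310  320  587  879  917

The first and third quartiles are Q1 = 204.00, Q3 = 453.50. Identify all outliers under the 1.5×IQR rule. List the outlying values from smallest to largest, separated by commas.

879, 917

IQR = Q3 − Q1 = 453.50 − 204.00 = 249.50.
Lower fence = Q1 − 1.5·IQR = 204.00 − 374.25 = -170.25.
Upper fence = Q3 + 1.5·IQR = 453.50 + 374.25 = 827.75.
879 > 827.75 → outlier.
917 > 827.75 → outlier.
All remaining values lie within [-170.25, 827.75].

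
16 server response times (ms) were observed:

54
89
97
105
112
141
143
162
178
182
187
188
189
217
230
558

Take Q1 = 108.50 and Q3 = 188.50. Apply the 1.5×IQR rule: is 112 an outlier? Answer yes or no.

IQR = Q3 − Q1 = 188.50 − 108.50 = 80.00.
Lower fence = Q1 − 1.5·IQR = 108.50 − 120.00 = -11.50.
Upper fence = Q3 + 1.5·IQR = 188.50 + 120.00 = 308.50.
112 lies within [-11.50, 308.50].

no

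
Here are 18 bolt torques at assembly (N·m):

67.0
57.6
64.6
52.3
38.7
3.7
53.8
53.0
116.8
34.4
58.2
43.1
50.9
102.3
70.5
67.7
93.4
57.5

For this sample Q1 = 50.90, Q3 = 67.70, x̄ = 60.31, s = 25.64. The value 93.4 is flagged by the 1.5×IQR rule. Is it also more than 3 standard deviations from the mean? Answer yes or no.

no

z = (93.4 − 60.31) / 25.64 = 1.29.
|z| = 1.29 ≤ 3.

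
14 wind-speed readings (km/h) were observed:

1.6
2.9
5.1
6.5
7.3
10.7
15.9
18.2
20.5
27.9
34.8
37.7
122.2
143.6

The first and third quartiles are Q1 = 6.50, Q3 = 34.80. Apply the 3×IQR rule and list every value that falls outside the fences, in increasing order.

IQR = Q3 − Q1 = 34.80 − 6.50 = 28.30.
Lower fence = Q1 − 3·IQR = 6.50 − 84.90 = -78.40.
Upper fence = Q3 + 3·IQR = 34.80 + 84.90 = 119.70.
122.2 > 119.70 → outlier.
143.6 > 119.70 → outlier.
All remaining values lie within [-78.40, 119.70].

122.2, 143.6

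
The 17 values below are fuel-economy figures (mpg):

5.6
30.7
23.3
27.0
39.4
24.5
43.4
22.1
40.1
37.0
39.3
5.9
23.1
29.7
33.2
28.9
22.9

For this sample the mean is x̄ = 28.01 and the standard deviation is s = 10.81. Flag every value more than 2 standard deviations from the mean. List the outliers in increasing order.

Cutoffs at x̄ ± 2s: 28.01 ± 2·10.81 = [6.39, 49.63].
5.6: z = -2.07, |z| > 2 → outlier.
5.9: z = -2.05, |z| > 2 → outlier.
Every other value lies within [6.39, 49.63].

5.6, 5.9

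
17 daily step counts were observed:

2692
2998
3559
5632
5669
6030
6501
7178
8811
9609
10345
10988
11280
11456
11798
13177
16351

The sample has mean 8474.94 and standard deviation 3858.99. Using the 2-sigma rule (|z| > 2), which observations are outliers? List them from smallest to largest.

Cutoffs at x̄ ± 2s: 8474.94 ± 2·3858.99 = [756.96, 16192.92].
16351: z = 2.04, |z| > 2 → outlier.
Every other value lies within [756.96, 16192.92].

16351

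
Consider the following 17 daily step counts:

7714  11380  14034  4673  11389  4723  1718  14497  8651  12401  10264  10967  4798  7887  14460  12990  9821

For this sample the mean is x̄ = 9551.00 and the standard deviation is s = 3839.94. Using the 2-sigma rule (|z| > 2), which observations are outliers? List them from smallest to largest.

1718

Cutoffs at x̄ ± 2s: 9551.00 ± 2·3839.94 = [1871.12, 17230.88].
1718: z = -2.04, |z| > 2 → outlier.
Every other value lies within [1871.12, 17230.88].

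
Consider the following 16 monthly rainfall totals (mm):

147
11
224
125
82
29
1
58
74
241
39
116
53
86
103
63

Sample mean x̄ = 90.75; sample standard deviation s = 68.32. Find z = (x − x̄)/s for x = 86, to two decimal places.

z = (86 − 90.75) / 68.32 = -0.07.

-0.07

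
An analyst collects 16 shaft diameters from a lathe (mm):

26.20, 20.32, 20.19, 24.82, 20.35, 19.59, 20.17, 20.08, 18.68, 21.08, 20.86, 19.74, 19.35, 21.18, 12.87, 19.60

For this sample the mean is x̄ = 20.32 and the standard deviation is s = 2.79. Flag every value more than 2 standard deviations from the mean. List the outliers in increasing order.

Cutoffs at x̄ ± 2s: 20.32 ± 2·2.79 = [14.74, 25.90].
12.87: z = -2.67, |z| > 2 → outlier.
26.20: z = 2.11, |z| > 2 → outlier.
Every other value lies within [14.74, 25.90].

12.87, 26.20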